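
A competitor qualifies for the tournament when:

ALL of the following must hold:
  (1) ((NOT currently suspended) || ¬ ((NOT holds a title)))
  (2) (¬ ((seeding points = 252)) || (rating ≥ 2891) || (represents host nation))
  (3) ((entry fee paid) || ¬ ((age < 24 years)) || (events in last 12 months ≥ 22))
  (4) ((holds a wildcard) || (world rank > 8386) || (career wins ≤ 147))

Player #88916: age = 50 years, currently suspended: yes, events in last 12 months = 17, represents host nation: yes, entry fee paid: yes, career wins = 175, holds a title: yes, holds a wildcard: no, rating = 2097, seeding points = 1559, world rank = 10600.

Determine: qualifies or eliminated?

Qualifies

Atomic conditions:
  NOT currently suspended: yes → false
  NOT holds a title: yes → false
  seeding points = 252: 1559 == 252 is false
  rating ≥ 2891: 2097 ≥ 2891 is false
  represents host nation: yes → true
  entry fee paid: yes → true
  age < 24 years: 50 < 24 is false
  events in last 12 months ≥ 22: 17 ≥ 22 is false
  holds a wildcard: no → false
  world rank > 8386: 10600 > 8386 is true
  career wins ≤ 147: 175 ≤ 147 is false
Combine:
[1.2] NOT false = true
[1] false OR true = true
[2.1] NOT false = true
[2] true OR false OR true = true
[3.2] NOT false = true
[3] true OR true OR false = true
[4] false OR true OR false = true
[root] true AND true AND true AND true = true
Overall: true → qualifies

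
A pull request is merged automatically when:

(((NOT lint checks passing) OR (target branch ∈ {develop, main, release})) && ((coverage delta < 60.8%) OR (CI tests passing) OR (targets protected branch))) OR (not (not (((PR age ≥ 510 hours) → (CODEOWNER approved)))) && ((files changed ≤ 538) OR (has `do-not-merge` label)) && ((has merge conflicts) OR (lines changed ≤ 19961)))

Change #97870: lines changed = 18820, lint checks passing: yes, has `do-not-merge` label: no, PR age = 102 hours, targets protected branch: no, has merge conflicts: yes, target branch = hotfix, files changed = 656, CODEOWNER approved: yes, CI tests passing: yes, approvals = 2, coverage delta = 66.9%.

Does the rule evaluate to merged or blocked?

Blocked

Atomic conditions:
  NOT lint checks passing: yes → false
  target branch ∈ {develop, main, release}: hotfix is not in the set → false
  coverage delta < 60.8%: 66.9 < 60.8 is false
  CI tests passing: yes → true
  targets protected branch: no → false
  PR age ≥ 510 hours: 102 ≥ 510 is false
  CODEOWNER approved: yes → true
  files changed ≤ 538: 656 ≤ 538 is false
  has `do-not-merge` label: no → false
  has merge conflicts: yes → true
  lines changed ≤ 19961: 18820 ≤ 19961 is true
Combine:
[1.1] false OR false = false
[1.2] false OR true OR false = true
[1] false AND true = false
[2.1.1.1] false → true (antecedent false ⇒ implication holds) = true
[2.1.1] NOT true = false
[2.1] NOT false = true
[2.2] false OR false = false
[2.3] true OR true = true
[2] true AND false AND true = false
[root] false OR false = false
Overall: false → blocked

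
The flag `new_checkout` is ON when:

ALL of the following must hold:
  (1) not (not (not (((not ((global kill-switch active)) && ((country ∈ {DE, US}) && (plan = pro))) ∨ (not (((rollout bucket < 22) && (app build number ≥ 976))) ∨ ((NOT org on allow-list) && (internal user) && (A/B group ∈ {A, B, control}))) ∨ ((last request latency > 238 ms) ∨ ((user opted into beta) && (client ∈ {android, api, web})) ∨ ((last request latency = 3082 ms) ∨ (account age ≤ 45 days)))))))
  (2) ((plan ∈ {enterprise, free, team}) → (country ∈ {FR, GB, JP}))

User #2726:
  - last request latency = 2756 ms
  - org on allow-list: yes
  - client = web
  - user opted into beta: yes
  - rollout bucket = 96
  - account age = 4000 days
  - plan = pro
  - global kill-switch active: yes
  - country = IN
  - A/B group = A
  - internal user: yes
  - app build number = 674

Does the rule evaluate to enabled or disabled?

Atomic conditions:
  global kill-switch active: yes → true
  country ∈ {DE, US}: IN is not in the set → false
  plan = pro: pro == pro is true
  rollout bucket < 22: 96 < 22 is false
  app build number ≥ 976: 674 ≥ 976 is false
  NOT org on allow-list: yes → false
  internal user: yes → true
  A/B group ∈ {A, B, control}: A is in the set → true
  last request latency > 238 ms: 2756 > 238 is true
  user opted into beta: yes → true
  client ∈ {android, api, web}: web is in the set → true
  last request latency = 3082 ms: 2756 == 3082 is false
  account age ≤ 45 days: 4000 ≤ 45 is false
  plan ∈ {enterprise, free, team}: pro is not in the set → false
  country ∈ {FR, GB, JP}: IN is not in the set → false
Combine:
[1.1.1.1.1.1] NOT true = false
[1.1.1.1.1.2] false AND true = false
[1.1.1.1.1] false AND false = false
[1.1.1.1.2.1.1] false AND false = false
[1.1.1.1.2.1] NOT false = true
[1.1.1.1.2.2] false AND true AND true = false
[1.1.1.1.2] true OR false = true
[1.1.1.1.3.2] true AND true = true
[1.1.1.1.3.3] false OR false = false
[1.1.1.1.3] true OR true OR false = true
[1.1.1.1] false OR true OR true = true
[1.1.1] NOT true = false
[1.1] NOT false = true
[1] NOT true = false
[2] false → false (antecedent false ⇒ implication holds) = true
[root] false AND true = false
Overall: false → disabled

Disabled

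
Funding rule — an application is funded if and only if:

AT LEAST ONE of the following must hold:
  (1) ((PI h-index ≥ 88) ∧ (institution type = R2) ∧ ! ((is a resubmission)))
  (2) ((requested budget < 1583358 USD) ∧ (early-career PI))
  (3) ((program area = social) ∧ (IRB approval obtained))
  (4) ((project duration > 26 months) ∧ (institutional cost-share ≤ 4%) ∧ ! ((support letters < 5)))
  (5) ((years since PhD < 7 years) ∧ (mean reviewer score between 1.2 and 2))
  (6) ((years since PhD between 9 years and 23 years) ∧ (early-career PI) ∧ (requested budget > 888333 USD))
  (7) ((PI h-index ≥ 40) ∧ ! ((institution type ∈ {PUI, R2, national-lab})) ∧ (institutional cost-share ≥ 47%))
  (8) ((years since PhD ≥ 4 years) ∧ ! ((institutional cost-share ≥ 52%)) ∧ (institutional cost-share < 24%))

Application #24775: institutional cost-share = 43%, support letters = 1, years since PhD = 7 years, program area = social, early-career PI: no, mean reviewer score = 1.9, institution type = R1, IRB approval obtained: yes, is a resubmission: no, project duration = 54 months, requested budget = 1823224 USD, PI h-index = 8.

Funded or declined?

Atomic conditions:
  PI h-index ≥ 88: 8 ≥ 88 is false
  institution type = R2: R1 == R2 is false
  is a resubmission: no → false
  requested budget < 1583358 USD: 1823224 < 1583358 is false
  early-career PI: no → false
  program area = social: social == social is true
  IRB approval obtained: yes → true
  project duration > 26 months: 54 > 26 is true
  institutional cost-share ≤ 4%: 43 ≤ 4 is false
  support letters < 5: 1 < 5 is true
  years since PhD < 7 years: 7 < 7 is false
  mean reviewer score between 1.2 and 2: 1.9 in [1.2, 2] is true
  years since PhD between 9 years and 23 years: 7 in [9, 23] is false
  requested budget > 888333 USD: 1823224 > 888333 is true
  PI h-index ≥ 40: 8 ≥ 40 is false
  institution type ∈ {PUI, R2, national-lab}: R1 is not in the set → false
  institutional cost-share ≥ 47%: 43 ≥ 47 is false
  years since PhD ≥ 4 years: 7 ≥ 4 is true
  institutional cost-share ≥ 52%: 43 ≥ 52 is false
  institutional cost-share < 24%: 43 < 24 is false
Combine:
[1.3] NOT false = true
[1] false AND false AND true = false
[2] false AND false = false
[3] true AND true = true
[4.3] NOT true = false
[4] true AND false AND false = false
[5] false AND true = false
[6] false AND false AND true = false
[7.2] NOT false = true
[7] false AND true AND false = false
[8.2] NOT false = true
[8] true AND true AND false = false
[root] false OR false OR true OR false OR false OR false OR false OR false = true
Overall: true → funded

Funded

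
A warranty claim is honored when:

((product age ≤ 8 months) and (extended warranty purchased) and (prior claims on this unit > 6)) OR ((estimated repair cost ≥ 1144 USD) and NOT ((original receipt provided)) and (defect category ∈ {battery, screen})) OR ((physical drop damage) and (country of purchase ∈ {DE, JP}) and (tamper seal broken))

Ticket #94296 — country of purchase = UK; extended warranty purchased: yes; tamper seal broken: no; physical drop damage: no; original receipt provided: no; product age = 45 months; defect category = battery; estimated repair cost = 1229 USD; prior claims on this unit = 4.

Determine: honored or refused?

Atomic conditions:
  product age ≤ 8 months: 45 ≤ 8 is false
  extended warranty purchased: yes → true
  prior claims on this unit > 6: 4 > 6 is false
  estimated repair cost ≥ 1144 USD: 1229 ≥ 1144 is true
  original receipt provided: no → false
  defect category ∈ {battery, screen}: battery is in the set → true
  physical drop damage: no → false
  country of purchase ∈ {DE, JP}: UK is not in the set → false
  tamper seal broken: no → false
Combine:
[1] false AND true AND false = false
[2.2] NOT false = true
[2] true AND true AND true = true
[3] false AND false AND false = false
[root] false OR true OR false = true
Overall: true → honored

Honored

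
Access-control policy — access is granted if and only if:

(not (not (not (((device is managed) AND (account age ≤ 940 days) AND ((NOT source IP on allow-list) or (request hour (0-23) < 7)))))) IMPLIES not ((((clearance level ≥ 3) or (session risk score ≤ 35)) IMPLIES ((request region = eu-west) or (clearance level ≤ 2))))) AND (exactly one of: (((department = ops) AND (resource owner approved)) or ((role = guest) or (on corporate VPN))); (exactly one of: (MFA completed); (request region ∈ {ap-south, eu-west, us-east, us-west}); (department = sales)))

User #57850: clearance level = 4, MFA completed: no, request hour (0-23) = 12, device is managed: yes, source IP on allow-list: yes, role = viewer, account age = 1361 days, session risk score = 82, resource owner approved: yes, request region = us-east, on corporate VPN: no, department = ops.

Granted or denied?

Atomic conditions:
  device is managed: yes → true
  account age ≤ 940 days: 1361 ≤ 940 is false
  NOT source IP on allow-list: yes → false
  request hour (0-23) < 7: 12 < 7 is false
  clearance level ≥ 3: 4 ≥ 3 is true
  session risk score ≤ 35: 82 ≤ 35 is false
  request region = eu-west: us-east == eu-west is false
  clearance level ≤ 2: 4 ≤ 2 is false
  department = ops: ops == ops is true
  resource owner approved: yes → true
  role = guest: viewer == guest is false
  on corporate VPN: no → false
  MFA completed: no → false
  request region ∈ {ap-south, eu-west, us-east, us-west}: us-east is in the set → true
  department = sales: ops == sales is false
Combine:
[1.1.1.1.1.3] false OR false = false
[1.1.1.1.1] true AND false AND false = false
[1.1.1.1] NOT false = true
[1.1.1] NOT true = false
[1.1] NOT false = true
[1.2.1.1] true OR false = true
[1.2.1.2] false OR false = false
[1.2.1] true → false = false
[1.2] NOT false = true
[1] true → true = true
[2.1.1] true AND true = true
[2.1.2] false OR false = false
[2.1] true OR false = true
[2.2] exactly-one(false, true, false) = true
[2] exactly-one(true, true) = false
[root] true AND false = false
Overall: false → denied

Denied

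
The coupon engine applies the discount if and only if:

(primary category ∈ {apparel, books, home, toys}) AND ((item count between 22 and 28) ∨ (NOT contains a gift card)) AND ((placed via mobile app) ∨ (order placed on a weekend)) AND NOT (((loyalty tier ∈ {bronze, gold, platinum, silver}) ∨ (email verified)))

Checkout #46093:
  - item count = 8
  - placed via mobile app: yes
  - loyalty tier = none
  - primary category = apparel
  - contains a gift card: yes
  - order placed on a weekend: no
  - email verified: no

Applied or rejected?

Rejected

Atomic conditions:
  primary category ∈ {apparel, books, home, toys}: apparel is in the set → true
  item count between 22 and 28: 8 in [22, 28] is false
  NOT contains a gift card: yes → false
  placed via mobile app: yes → true
  order placed on a weekend: no → false
  loyalty tier ∈ {bronze, gold, platinum, silver}: none is not in the set → false
  email verified: no → false
Combine:
[2] false OR false = false
[3] true OR false = true
[4.1] false OR false = false
[4] NOT false = true
[root] true AND false AND true AND true = false
Overall: false → rejected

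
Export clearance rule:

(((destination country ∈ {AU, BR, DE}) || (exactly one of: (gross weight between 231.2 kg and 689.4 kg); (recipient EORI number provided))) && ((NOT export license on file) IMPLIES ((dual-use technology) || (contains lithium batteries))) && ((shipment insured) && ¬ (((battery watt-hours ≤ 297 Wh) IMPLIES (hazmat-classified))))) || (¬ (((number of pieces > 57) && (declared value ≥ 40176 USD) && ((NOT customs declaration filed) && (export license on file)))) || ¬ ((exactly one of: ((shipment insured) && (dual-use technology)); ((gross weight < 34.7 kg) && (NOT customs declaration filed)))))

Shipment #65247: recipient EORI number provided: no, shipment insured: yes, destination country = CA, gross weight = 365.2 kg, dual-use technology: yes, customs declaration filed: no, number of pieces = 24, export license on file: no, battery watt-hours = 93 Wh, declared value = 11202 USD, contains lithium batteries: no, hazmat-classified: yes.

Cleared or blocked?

Atomic conditions:
  destination country ∈ {AU, BR, DE}: CA is not in the set → false
  gross weight between 231.2 kg and 689.4 kg: 365.2 in [231.2, 689.4] is true
  recipient EORI number provided: no → false
  NOT export license on file: no → true
  dual-use technology: yes → true
  contains lithium batteries: no → false
  shipment insured: yes → true
  battery watt-hours ≤ 297 Wh: 93 ≤ 297 is true
  hazmat-classified: yes → true
  number of pieces > 57: 24 > 57 is false
  declared value ≥ 40176 USD: 11202 ≥ 40176 is false
  NOT customs declaration filed: no → true
  export license on file: no → false
  gross weight < 34.7 kg: 365.2 < 34.7 is false
Combine:
[1.1.2] exactly-one(true, false) = true
[1.1] false OR true = true
[1.2.2] true OR false = true
[1.2] true → true = true
[1.3.2.1] true → true = true
[1.3.2] NOT true = false
[1.3] true AND false = false
[1] true AND true AND false = false
[2.1.1.3] true AND false = false
[2.1.1] false AND false AND false = false
[2.1] NOT false = true
[2.2.1.1] true AND true = true
[2.2.1.2] false AND true = false
[2.2.1] exactly-one(true, false) = true
[2.2] NOT true = false
[2] true OR false = true
[root] false OR true = true
Overall: true → cleared

Cleared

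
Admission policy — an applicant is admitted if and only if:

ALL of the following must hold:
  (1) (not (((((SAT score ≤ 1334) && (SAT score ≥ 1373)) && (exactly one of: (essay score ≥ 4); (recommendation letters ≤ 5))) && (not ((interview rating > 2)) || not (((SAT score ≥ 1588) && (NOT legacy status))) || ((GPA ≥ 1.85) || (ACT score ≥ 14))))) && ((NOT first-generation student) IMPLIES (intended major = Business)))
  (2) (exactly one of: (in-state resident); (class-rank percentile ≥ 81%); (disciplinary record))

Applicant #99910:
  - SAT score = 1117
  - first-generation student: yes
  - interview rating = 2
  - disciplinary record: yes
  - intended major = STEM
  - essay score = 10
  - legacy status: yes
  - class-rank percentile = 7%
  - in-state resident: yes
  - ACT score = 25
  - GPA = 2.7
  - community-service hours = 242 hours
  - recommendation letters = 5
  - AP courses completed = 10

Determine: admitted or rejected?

Atomic conditions:
  SAT score ≤ 1334: 1117 ≤ 1334 is true
  SAT score ≥ 1373: 1117 ≥ 1373 is false
  essay score ≥ 4: 10 ≥ 4 is true
  recommendation letters ≤ 5: 5 ≤ 5 is true
  interview rating > 2: 2 > 2 is false
  SAT score ≥ 1588: 1117 ≥ 1588 is false
  NOT legacy status: yes → false
  GPA ≥ 1.85: 2.7 ≥ 1.85 is true
  ACT score ≥ 14: 25 ≥ 14 is true
  NOT first-generation student: yes → false
  intended major = Business: STEM == Business is false
  in-state resident: yes → true
  class-rank percentile ≥ 81%: 7 ≥ 81 is false
  disciplinary record: yes → true
Combine:
[1.1.1.1.1] true AND false = false
[1.1.1.1.2] exactly-one(true, true) = false
[1.1.1.1] false AND false = false
[1.1.1.2.1] NOT false = true
[1.1.1.2.2.1] false AND false = false
[1.1.1.2.2] NOT false = true
[1.1.1.2.3] true OR true = true
[1.1.1.2] true OR true OR true = true
[1.1.1] false AND true = false
[1.1] NOT false = true
[1.2] false → false (antecedent false ⇒ implication holds) = true
[1] true AND true = true
[2] exactly-one(true, false, true) = false
[root] true AND false = false
Overall: false → rejected

Rejected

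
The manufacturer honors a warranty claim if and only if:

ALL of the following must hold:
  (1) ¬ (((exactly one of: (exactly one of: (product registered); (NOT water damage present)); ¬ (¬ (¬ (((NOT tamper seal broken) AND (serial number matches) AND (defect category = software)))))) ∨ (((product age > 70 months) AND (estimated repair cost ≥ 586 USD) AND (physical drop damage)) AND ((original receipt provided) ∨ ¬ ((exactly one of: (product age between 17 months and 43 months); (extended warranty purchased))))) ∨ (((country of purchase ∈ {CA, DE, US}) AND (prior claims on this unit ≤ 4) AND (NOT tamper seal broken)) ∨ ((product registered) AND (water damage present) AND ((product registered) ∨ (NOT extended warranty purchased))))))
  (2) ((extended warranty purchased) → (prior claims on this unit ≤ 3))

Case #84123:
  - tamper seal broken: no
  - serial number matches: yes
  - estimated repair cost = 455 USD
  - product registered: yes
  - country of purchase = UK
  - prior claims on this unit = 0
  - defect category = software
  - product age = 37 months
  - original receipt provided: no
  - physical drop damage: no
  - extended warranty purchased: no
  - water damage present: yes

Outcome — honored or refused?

Refused

Atomic conditions:
  product registered: yes → true
  NOT water damage present: yes → false
  NOT tamper seal broken: no → true
  serial number matches: yes → true
  defect category = software: software == software is true
  product age > 70 months: 37 > 70 is false
  estimated repair cost ≥ 586 USD: 455 ≥ 586 is false
  physical drop damage: no → false
  original receipt provided: no → false
  product age between 17 months and 43 months: 37 in [17, 43] is true
  extended warranty purchased: no → false
  country of purchase ∈ {CA, DE, US}: UK is not in the set → false
  prior claims on this unit ≤ 4: 0 ≤ 4 is true
  water damage present: yes → true
  NOT extended warranty purchased: no → true
  prior claims on this unit ≤ 3: 0 ≤ 3 is true
Combine:
[1.1.1.1] exactly-one(true, false) = true
[1.1.1.2.1.1.1] true AND true AND true = true
[1.1.1.2.1.1] NOT true = false
[1.1.1.2.1] NOT false = true
[1.1.1.2] NOT true = false
[1.1.1] exactly-one(true, false) = true
[1.1.2.1] false AND false AND false = false
[1.1.2.2.2.1] exactly-one(true, false) = true
[1.1.2.2.2] NOT true = false
[1.1.2.2] false OR false = false
[1.1.2] false AND false = false
[1.1.3.1] false AND true AND true = false
[1.1.3.2.3] true OR true = true
[1.1.3.2] true AND true AND true = true
[1.1.3] false OR true = true
[1.1] true OR false OR true = true
[1] NOT true = false
[2] false → true (antecedent false ⇒ implication holds) = true
[root] false AND true = false
Overall: false → refused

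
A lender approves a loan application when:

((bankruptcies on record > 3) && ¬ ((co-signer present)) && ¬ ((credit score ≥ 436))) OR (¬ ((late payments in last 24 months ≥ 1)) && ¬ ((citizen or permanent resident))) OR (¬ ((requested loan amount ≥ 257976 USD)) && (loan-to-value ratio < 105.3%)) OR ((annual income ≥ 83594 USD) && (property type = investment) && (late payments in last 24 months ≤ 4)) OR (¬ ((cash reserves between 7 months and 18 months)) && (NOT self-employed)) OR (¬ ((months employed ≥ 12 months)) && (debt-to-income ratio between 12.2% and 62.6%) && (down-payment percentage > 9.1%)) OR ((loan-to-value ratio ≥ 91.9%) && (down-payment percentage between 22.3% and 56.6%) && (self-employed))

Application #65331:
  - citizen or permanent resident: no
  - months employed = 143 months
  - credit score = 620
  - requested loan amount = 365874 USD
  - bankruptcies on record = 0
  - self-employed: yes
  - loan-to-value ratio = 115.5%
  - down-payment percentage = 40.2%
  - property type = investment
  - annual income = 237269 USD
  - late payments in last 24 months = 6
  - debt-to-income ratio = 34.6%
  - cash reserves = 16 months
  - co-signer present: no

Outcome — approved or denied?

Atomic conditions:
  bankruptcies on record > 3: 0 > 3 is false
  co-signer present: no → false
  credit score ≥ 436: 620 ≥ 436 is true
  late payments in last 24 months ≥ 1: 6 ≥ 1 is true
  citizen or permanent resident: no → false
  requested loan amount ≥ 257976 USD: 365874 ≥ 257976 is true
  loan-to-value ratio < 105.3%: 115.5 < 105.3 is false
  annual income ≥ 83594 USD: 237269 ≥ 83594 is true
  property type = investment: investment == investment is true
  late payments in last 24 months ≤ 4: 6 ≤ 4 is false
  cash reserves between 7 months and 18 months: 16 in [7, 18] is true
  NOT self-employed: yes → false
  months employed ≥ 12 months: 143 ≥ 12 is true
  debt-to-income ratio between 12.2% and 62.6%: 34.6 in [12.2, 62.6] is true
  down-payment percentage > 9.1%: 40.2 > 9.1 is true
  loan-to-value ratio ≥ 91.9%: 115.5 ≥ 91.9 is true
  down-payment percentage between 22.3% and 56.6%: 40.2 in [22.3, 56.6] is true
  self-employed: yes → true
Combine:
[1.2] NOT false = true
[1.3] NOT true = false
[1] false AND true AND false = false
[2.1] NOT true = false
[2.2] NOT false = true
[2] false AND true = false
[3.1] NOT true = false
[3] false AND false = false
[4] true AND true AND false = false
[5.1] NOT true = false
[5] false AND false = false
[6.1] NOT true = false
[6] false AND true AND true = false
[7] true AND true AND true = true
[root] false OR false OR false OR false OR false OR false OR true = true
Overall: true → approved

Approved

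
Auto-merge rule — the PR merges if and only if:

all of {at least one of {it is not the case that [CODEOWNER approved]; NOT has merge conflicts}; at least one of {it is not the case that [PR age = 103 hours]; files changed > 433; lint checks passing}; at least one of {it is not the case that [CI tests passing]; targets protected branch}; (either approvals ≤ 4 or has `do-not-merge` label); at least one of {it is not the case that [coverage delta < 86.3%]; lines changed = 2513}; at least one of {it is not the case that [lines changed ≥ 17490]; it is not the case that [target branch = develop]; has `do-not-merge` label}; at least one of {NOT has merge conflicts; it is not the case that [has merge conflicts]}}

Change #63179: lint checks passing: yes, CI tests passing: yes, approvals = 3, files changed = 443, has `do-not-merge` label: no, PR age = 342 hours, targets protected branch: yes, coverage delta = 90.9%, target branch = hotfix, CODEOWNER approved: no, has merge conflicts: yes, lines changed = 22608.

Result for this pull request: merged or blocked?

Atomic conditions:
  CODEOWNER approved: no → false
  NOT has merge conflicts: yes → false
  PR age = 103 hours: 342 == 103 is false
  files changed > 433: 443 > 433 is true
  lint checks passing: yes → true
  CI tests passing: yes → true
  targets protected branch: yes → true
  approvals ≤ 4: 3 ≤ 4 is true
  has `do-not-merge` label: no → false
  coverage delta < 86.3%: 90.9 < 86.3 is false
  lines changed = 2513: 22608 == 2513 is false
  lines changed ≥ 17490: 22608 ≥ 17490 is true
  target branch = develop: hotfix == develop is false
  has merge conflicts: yes → true
Combine:
[1.1] NOT false = true
[1] true OR false = true
[2.1] NOT false = true
[2] true OR true OR true = true
[3.1] NOT true = false
[3] false OR true = true
[4] true OR false = true
[5.1] NOT false = true
[5] true OR false = true
[6.1] NOT true = false
[6.2] NOT false = true
[6] false OR true OR false = true
[7.2] NOT true = false
[7] false OR false = false
[root] true AND true AND true AND true AND true AND true AND false = false
Overall: false → blocked

Blocked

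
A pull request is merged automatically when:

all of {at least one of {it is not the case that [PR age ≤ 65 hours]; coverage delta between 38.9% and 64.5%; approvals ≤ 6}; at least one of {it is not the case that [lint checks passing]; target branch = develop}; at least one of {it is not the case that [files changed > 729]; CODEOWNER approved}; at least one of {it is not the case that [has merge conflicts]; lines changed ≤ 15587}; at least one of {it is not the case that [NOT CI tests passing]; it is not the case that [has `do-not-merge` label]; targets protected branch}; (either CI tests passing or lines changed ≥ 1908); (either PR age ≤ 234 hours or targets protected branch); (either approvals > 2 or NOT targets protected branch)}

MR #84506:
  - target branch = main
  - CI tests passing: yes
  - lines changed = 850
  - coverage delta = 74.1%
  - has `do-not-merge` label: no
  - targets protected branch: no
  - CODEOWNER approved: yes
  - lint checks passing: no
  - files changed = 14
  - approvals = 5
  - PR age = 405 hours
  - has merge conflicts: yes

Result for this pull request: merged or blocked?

Blocked

Atomic conditions:
  PR age ≤ 65 hours: 405 ≤ 65 is false
  coverage delta between 38.9% and 64.5%: 74.1 in [38.9, 64.5] is false
  approvals ≤ 6: 5 ≤ 6 is true
  lint checks passing: no → false
  target branch = develop: main == develop is false
  files changed > 729: 14 > 729 is false
  CODEOWNER approved: yes → true
  has merge conflicts: yes → true
  lines changed ≤ 15587: 850 ≤ 15587 is true
  NOT CI tests passing: yes → false
  has `do-not-merge` label: no → false
  targets protected branch: no → false
  CI tests passing: yes → true
  lines changed ≥ 1908: 850 ≥ 1908 is false
  PR age ≤ 234 hours: 405 ≤ 234 is false
  approvals > 2: 5 > 2 is true
  NOT targets protected branch: no → true
Combine:
[1.1] NOT false = true
[1] true OR false OR true = true
[2.1] NOT false = true
[2] true OR false = true
[3.1] NOT false = true
[3] true OR true = true
[4.1] NOT true = false
[4] false OR true = true
[5.1] NOT false = true
[5.2] NOT false = true
[5] true OR true OR false = true
[6] true OR false = true
[7] false OR false = false
[8] true OR true = true
[root] true AND true AND true AND true AND true AND true AND false AND true = false
Overall: false → blocked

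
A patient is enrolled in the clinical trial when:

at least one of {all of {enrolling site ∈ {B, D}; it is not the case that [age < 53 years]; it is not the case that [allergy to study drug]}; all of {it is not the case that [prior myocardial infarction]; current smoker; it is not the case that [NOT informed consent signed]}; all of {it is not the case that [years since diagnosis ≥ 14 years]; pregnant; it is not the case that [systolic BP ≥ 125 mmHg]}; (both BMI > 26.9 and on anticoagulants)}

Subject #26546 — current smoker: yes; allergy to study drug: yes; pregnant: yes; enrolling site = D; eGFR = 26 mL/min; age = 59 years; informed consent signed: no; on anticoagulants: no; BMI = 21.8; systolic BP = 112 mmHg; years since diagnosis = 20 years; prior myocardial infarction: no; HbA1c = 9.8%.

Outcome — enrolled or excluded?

Excluded

Atomic conditions:
  enrolling site ∈ {B, D}: D is in the set → true
  age < 53 years: 59 < 53 is false
  allergy to study drug: yes → true
  prior myocardial infarction: no → false
  current smoker: yes → true
  NOT informed consent signed: no → true
  years since diagnosis ≥ 14 years: 20 ≥ 14 is true
  pregnant: yes → true
  systolic BP ≥ 125 mmHg: 112 ≥ 125 is false
  BMI > 26.9: 21.8 > 26.9 is false
  on anticoagulants: no → false
Combine:
[1.2] NOT false = true
[1.3] NOT true = false
[1] true AND true AND false = false
[2.1] NOT false = true
[2.3] NOT true = false
[2] true AND true AND false = false
[3.1] NOT true = false
[3.3] NOT false = true
[3] false AND true AND true = false
[4] false AND false = false
[root] false OR false OR false OR false = false
Overall: false → excluded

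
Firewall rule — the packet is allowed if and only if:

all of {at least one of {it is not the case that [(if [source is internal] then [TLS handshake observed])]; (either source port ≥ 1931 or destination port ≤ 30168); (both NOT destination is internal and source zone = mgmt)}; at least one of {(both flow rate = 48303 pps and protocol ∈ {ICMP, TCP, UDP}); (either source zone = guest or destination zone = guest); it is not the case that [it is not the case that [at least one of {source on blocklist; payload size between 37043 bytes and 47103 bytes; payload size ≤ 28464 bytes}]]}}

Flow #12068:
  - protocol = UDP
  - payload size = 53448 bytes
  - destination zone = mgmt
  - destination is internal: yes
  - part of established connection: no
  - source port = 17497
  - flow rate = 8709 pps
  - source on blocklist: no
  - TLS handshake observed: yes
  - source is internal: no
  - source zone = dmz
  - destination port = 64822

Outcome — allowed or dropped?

Atomic conditions:
  source is internal: no → false
  TLS handshake observed: yes → true
  source port ≥ 1931: 17497 ≥ 1931 is true
  destination port ≤ 30168: 64822 ≤ 30168 is false
  NOT destination is internal: yes → false
  source zone = mgmt: dmz == mgmt is false
  flow rate = 48303 pps: 8709 == 48303 is false
  protocol ∈ {ICMP, TCP, UDP}: UDP is in the set → true
  source zone = guest: dmz == guest is false
  destination zone = guest: mgmt == guest is false
  source on blocklist: no → false
  payload size between 37043 bytes and 47103 bytes: 53448 in [37043, 47103] is false
  payload size ≤ 28464 bytes: 53448 ≤ 28464 is false
Combine:
[1.1.1] false → true (antecedent false ⇒ implication holds) = true
[1.1] NOT true = false
[1.2] true OR false = true
[1.3] false AND false = false
[1] false OR true OR false = true
[2.1] false AND true = false
[2.2] false OR false = false
[2.3.1.1] false OR false OR false = false
[2.3.1] NOT false = true
[2.3] NOT true = false
[2] false OR false OR false = false
[root] true AND false = false
Overall: false → dropped

Dropped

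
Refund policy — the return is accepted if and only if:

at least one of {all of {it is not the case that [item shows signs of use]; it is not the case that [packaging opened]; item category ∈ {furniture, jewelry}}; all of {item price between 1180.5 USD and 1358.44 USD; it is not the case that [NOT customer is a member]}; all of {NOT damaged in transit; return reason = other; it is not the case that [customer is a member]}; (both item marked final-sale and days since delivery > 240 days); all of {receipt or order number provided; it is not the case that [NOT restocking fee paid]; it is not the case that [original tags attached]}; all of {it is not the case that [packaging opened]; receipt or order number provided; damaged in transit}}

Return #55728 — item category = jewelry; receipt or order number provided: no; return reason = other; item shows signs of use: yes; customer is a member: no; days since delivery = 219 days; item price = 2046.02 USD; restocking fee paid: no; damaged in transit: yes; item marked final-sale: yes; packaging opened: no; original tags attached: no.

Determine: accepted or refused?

Refused

Atomic conditions:
  item shows signs of use: yes → true
  packaging opened: no → false
  item category ∈ {furniture, jewelry}: jewelry is in the set → true
  item price between 1180.5 USD and 1358.44 USD: 2046.02 in [1180.5, 1358.44] is false
  NOT customer is a member: no → true
  NOT damaged in transit: yes → false
  return reason = other: other == other is true
  customer is a member: no → false
  item marked final-sale: yes → true
  days since delivery > 240 days: 219 > 240 is false
  receipt or order number provided: no → false
  NOT restocking fee paid: no → true
  original tags attached: no → false
  damaged in transit: yes → true
Combine:
[1.1] NOT true = false
[1.2] NOT false = true
[1] false AND true AND true = false
[2.2] NOT true = false
[2] false AND false = false
[3.3] NOT false = true
[3] false AND true AND true = false
[4] true AND false = false
[5.2] NOT true = false
[5.3] NOT false = true
[5] false AND false AND true = false
[6.1] NOT false = true
[6] true AND false AND true = false
[root] false OR false OR false OR false OR false OR false = false
Overall: false → refused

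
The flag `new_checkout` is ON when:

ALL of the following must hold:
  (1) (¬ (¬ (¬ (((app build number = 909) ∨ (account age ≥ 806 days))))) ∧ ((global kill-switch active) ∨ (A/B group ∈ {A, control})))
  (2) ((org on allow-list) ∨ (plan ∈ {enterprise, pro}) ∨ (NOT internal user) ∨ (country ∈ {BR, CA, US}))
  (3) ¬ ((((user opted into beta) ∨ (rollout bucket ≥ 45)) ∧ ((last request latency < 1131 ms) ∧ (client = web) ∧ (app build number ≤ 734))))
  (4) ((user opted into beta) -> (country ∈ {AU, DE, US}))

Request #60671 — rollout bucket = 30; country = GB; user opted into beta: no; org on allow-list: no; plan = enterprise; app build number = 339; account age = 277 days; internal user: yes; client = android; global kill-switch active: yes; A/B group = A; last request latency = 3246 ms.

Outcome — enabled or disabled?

Atomic conditions:
  app build number = 909: 339 == 909 is false
  account age ≥ 806 days: 277 ≥ 806 is false
  global kill-switch active: yes → true
  A/B group ∈ {A, control}: A is in the set → true
  org on allow-list: no → false
  plan ∈ {enterprise, pro}: enterprise is in the set → true
  NOT internal user: yes → false
  country ∈ {BR, CA, US}: GB is not in the set → false
  user opted into beta: no → false
  rollout bucket ≥ 45: 30 ≥ 45 is false
  last request latency < 1131 ms: 3246 < 1131 is false
  client = web: android == web is false
  app build number ≤ 734: 339 ≤ 734 is true
  country ∈ {AU, DE, US}: GB is not in the set → false
Combine:
[1.1.1.1.1] false OR false = false
[1.1.1.1] NOT false = true
[1.1.1] NOT true = false
[1.1] NOT false = true
[1.2] true OR true = true
[1] true AND true = true
[2] false OR true OR false OR false = true
[3.1.1] false OR false = false
[3.1.2] false AND false AND true = false
[3.1] false AND false = false
[3] NOT false = true
[4] false → false (antecedent false ⇒ implication holds) = true
[root] true AND true AND true AND true = true
Overall: true → enabled

Enabled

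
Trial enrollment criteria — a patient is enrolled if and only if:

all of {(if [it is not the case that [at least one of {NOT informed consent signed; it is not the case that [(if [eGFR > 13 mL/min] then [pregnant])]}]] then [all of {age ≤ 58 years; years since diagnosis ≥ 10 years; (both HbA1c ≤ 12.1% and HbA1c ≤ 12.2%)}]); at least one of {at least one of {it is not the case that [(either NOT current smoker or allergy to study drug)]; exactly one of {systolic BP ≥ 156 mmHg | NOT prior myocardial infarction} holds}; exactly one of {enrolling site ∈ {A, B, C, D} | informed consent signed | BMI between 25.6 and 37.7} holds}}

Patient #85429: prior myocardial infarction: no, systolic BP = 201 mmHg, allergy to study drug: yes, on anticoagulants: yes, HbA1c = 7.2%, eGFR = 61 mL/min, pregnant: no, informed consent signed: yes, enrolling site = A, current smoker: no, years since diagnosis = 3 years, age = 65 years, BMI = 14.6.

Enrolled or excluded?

Atomic conditions:
  NOT informed consent signed: yes → false
  eGFR > 13 mL/min: 61 > 13 is true
  pregnant: no → false
  age ≤ 58 years: 65 ≤ 58 is false
  years since diagnosis ≥ 10 years: 3 ≥ 10 is false
  HbA1c ≤ 12.1%: 7.2 ≤ 12.1 is true
  HbA1c ≤ 12.2%: 7.2 ≤ 12.2 is true
  NOT current smoker: no → true
  allergy to study drug: yes → true
  systolic BP ≥ 156 mmHg: 201 ≥ 156 is true
  NOT prior myocardial infarction: no → true
  enrolling site ∈ {A, B, C, D}: A is in the set → true
  informed consent signed: yes → true
  BMI between 25.6 and 37.7: 14.6 in [25.6, 37.7] is false
Combine:
[1.1.1.2.1] true → false = false
[1.1.1.2] NOT false = true
[1.1.1] false OR true = true
[1.1] NOT true = false
[1.2.3] true AND true = true
[1.2] false AND false AND true = false
[1] false → false (antecedent false ⇒ implication holds) = true
[2.1.1.1] true OR true = true
[2.1.1] NOT true = false
[2.1.2] exactly-one(true, true) = false
[2.1] false OR false = false
[2.2] exactly-one(true, true, false) = false
[2] false OR false = false
[root] true AND false = false
Overall: false → excluded

Excluded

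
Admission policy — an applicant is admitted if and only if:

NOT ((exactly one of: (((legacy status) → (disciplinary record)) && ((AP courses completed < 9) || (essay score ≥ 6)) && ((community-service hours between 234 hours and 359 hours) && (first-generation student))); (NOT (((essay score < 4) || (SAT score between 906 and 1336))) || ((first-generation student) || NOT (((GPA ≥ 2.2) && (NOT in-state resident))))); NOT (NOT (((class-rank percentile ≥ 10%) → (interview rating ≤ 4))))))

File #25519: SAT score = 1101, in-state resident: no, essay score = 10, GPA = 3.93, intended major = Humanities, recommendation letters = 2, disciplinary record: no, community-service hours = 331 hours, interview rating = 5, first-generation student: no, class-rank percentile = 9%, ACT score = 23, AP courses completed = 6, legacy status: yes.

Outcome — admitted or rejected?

Atomic conditions:
  legacy status: yes → true
  disciplinary record: no → false
  AP courses completed < 9: 6 < 9 is true
  essay score ≥ 6: 10 ≥ 6 is true
  community-service hours between 234 hours and 359 hours: 331 in [234, 359] is true
  first-generation student: no → false
  essay score < 4: 10 < 4 is false
  SAT score between 906 and 1336: 1101 in [906, 1336] is true
  GPA ≥ 2.2: 3.93 ≥ 2.2 is true
  NOT in-state resident: no → true
  class-rank percentile ≥ 10%: 9 ≥ 10 is false
  interview rating ≤ 4: 5 ≤ 4 is false
Combine:
[1.1.1] true → false = false
[1.1.2] true OR true = true
[1.1.3] true AND false = false
[1.1] false AND true AND false = false
[1.2.1.1] false OR true = true
[1.2.1] NOT true = false
[1.2.2.2.1] true AND true = true
[1.2.2.2] NOT true = false
[1.2.2] false OR false = false
[1.2] false OR false = false
[1.3.1.1] false → false (antecedent false ⇒ implication holds) = true
[1.3.1] NOT true = false
[1.3] NOT false = true
[1] exactly-one(false, false, true) = true
[root] NOT true = false
Overall: false → rejected

Rejected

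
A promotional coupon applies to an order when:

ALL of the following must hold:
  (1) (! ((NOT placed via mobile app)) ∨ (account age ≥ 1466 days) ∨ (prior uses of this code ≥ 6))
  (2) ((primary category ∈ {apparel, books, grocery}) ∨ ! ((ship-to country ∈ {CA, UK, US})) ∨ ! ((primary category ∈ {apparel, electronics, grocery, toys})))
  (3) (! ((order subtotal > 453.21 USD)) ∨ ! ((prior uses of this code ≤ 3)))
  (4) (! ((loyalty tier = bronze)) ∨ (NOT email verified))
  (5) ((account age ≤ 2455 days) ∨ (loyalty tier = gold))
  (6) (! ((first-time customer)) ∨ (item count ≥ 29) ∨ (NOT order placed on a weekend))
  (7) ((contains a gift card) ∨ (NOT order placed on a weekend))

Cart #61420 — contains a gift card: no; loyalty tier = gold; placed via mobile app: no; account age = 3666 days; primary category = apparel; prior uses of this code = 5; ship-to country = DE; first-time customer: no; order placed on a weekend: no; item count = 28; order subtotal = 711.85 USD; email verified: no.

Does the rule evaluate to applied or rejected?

Atomic conditions:
  NOT placed via mobile app: no → true
  account age ≥ 1466 days: 3666 ≥ 1466 is true
  prior uses of this code ≥ 6: 5 ≥ 6 is false
  primary category ∈ {apparel, books, grocery}: apparel is in the set → true
  ship-to country ∈ {CA, UK, US}: DE is not in the set → false
  primary category ∈ {apparel, electronics, grocery, toys}: apparel is in the set → true
  order subtotal > 453.21 USD: 711.85 > 453.21 is true
  prior uses of this code ≤ 3: 5 ≤ 3 is false
  loyalty tier = bronze: gold == bronze is false
  NOT email verified: no → true
  account age ≤ 2455 days: 3666 ≤ 2455 is false
  loyalty tier = gold: gold == gold is true
  first-time customer: no → false
  item count ≥ 29: 28 ≥ 29 is false
  NOT order placed on a weekend: no → true
  contains a gift card: no → false
Combine:
[1.1] NOT true = false
[1] false OR true OR false = true
[2.2] NOT false = true
[2.3] NOT true = false
[2] true OR true OR false = true
[3.1] NOT true = false
[3.2] NOT false = true
[3] false OR true = true
[4.1] NOT false = true
[4] true OR true = true
[5] false OR true = true
[6.1] NOT false = true
[6] true OR false OR true = true
[7] false OR true = true
[root] true AND true AND true AND true AND true AND true AND true = true
Overall: true → applied

Applied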